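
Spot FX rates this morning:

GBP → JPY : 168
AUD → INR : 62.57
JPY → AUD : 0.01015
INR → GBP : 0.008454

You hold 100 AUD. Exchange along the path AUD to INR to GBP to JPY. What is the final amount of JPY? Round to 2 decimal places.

8886.64

100 AUD × 62.57 = 6257 INR
6257 INR × 0.008454 = 52.896678 GBP
52.896678 GBP × 168 = 8886.641904 JPY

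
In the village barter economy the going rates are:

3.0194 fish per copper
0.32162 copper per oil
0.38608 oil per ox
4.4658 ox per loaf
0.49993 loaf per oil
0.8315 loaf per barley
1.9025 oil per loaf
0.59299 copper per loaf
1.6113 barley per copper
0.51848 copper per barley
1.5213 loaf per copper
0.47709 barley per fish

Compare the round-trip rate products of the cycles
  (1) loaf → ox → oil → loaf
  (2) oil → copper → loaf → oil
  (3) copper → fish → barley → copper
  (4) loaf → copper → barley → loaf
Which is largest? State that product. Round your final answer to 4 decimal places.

(1) 4.4658 × 0.38608 × 0.49993 = 0.86196
(2) 0.32162 × 1.5213 × 1.9025 = 0.93086
(3) 3.0194 × 0.47709 × 0.51848 = 0.74688
(4) 0.59299 × 1.6113 × 0.8315 = 0.79449
Highest is cycle (2) at 0.9309 (≤1, no arbitrage).

0.9309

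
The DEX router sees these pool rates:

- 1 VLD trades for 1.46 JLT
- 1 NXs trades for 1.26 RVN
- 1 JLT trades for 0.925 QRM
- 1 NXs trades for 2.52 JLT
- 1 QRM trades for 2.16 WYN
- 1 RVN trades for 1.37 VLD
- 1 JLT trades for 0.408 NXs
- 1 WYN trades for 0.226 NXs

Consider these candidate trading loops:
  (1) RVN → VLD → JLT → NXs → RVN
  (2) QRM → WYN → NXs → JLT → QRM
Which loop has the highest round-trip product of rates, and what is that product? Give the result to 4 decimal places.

(1) 1.37 × 1.46 × 0.408 × 1.26 = 1.02826
(2) 2.16 × 0.226 × 2.52 × 0.925 = 1.13790
Highest is cycle (2) at 1.1379 (>1, arbitrage).

1.1379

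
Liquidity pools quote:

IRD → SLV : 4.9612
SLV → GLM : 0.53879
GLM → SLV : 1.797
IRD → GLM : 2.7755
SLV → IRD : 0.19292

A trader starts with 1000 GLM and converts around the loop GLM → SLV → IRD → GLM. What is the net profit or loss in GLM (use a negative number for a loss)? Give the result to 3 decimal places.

-37.797

1000 GLM × 1.797 = 1797 SLV
1797 SLV × 0.19292 = 346.67724 IRD
346.67724 IRD × 2.7755 = 962.20267962 GLM
Net change: 962.20267962 − 1000 = -37.79732038 GLM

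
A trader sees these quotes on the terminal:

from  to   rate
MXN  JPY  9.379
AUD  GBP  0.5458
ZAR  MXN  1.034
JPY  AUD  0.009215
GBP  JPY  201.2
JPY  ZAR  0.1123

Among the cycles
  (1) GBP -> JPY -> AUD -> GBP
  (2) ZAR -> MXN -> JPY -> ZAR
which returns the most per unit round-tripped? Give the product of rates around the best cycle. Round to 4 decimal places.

(1) 201.2 × 0.009215 × 0.5458 = 1.01194
(2) 1.034 × 9.379 × 0.1123 = 1.08907
Highest is cycle (2) at 1.0891 (>1, arbitrage).

1.0891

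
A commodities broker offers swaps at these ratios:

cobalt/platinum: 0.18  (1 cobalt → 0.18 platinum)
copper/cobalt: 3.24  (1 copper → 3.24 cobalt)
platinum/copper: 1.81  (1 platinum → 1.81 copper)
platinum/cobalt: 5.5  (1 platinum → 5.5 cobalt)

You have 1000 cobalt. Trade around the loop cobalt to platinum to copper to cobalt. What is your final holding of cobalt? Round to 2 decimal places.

1000 cobalt × 0.18 = 180 platinum
180 platinum × 1.81 = 325.8 copper
325.8 copper × 3.24 = 1055.592 cobalt

1055.59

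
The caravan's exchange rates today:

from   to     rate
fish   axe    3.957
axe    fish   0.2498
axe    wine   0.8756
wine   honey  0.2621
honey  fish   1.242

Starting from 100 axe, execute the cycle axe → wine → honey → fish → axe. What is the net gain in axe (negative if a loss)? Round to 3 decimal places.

100 axe × 0.8756 = 87.56 wine
87.56 wine × 0.2621 = 22.949476 honey
22.949476 honey × 1.242 = 28.503249192 fish
28.503249192 fish × 3.957 = 112.787357052744 axe
Net change: 112.787357052744 − 100 = 12.787357052744 axe

12.787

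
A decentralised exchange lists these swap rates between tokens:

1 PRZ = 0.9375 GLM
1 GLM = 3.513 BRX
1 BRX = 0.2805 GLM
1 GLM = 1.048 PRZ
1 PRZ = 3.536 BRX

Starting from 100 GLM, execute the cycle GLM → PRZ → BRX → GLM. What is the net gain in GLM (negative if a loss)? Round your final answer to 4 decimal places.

3.9457

100 GLM × 1.048 = 104.8 PRZ
104.8 PRZ × 3.536 = 370.5728 BRX
370.5728 BRX × 0.2805 = 103.9456704 GLM
Net change: 103.9456704 − 100 = 3.9456704 GLM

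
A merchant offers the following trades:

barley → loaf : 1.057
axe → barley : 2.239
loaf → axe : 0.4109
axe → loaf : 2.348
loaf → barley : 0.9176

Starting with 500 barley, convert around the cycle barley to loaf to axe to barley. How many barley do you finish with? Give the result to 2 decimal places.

500 barley × 1.057 = 528.5 loaf
528.5 loaf × 0.4109 = 217.16065 axe
217.16065 axe × 2.239 = 486.22269535 barley

486.22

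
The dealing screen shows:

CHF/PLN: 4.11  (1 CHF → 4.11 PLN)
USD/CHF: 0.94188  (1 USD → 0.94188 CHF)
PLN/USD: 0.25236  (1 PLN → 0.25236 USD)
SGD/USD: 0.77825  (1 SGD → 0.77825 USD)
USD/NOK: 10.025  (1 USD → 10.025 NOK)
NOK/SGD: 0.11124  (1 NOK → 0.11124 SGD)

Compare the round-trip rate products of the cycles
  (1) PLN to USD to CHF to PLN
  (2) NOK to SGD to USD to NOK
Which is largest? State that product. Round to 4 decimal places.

0.9769

(1) 0.25236 × 0.94188 × 4.11 = 0.97692
(2) 0.11124 × 0.77825 × 10.025 = 0.86789
Highest is cycle (1) at 0.9769 (≤1, no arbitrage).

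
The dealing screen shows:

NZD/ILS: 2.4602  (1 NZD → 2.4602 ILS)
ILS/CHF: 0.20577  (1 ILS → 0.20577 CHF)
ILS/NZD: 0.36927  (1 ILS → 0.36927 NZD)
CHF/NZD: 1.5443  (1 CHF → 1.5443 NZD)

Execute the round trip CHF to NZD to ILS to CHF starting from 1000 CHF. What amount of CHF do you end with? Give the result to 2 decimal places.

1000 CHF × 1.5443 = 1544.3 NZD
1544.3 NZD × 2.4602 = 3799.28686 ILS
3799.28686 ILS × 0.20577 = 781.7792571822 CHF

781.78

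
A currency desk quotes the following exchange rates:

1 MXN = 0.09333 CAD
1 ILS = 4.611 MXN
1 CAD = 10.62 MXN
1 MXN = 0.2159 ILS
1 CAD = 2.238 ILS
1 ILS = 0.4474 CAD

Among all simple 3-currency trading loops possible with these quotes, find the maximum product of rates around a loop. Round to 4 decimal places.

MXN→ILS→CAD→MXN: 0.2159 × 0.4474 × 10.62 = 1.02582
MXN→CAD→ILS→MXN: 0.09333 × 2.238 × 4.611 = 0.96311
Maximum is MXN→ILS→CAD→MXN at 1.0258; arbitrage exists.

1.0258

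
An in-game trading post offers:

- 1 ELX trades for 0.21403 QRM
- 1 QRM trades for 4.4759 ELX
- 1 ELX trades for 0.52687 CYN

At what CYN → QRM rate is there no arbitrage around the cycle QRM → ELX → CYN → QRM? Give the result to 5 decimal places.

0.42405

Known legs of the cycle: 4.4759 × 0.52687 = 2.358217433
For no arbitrage the full-cycle product must be 1, so the missing rate is 1 / 2.358217433 ≈ 0.4240491.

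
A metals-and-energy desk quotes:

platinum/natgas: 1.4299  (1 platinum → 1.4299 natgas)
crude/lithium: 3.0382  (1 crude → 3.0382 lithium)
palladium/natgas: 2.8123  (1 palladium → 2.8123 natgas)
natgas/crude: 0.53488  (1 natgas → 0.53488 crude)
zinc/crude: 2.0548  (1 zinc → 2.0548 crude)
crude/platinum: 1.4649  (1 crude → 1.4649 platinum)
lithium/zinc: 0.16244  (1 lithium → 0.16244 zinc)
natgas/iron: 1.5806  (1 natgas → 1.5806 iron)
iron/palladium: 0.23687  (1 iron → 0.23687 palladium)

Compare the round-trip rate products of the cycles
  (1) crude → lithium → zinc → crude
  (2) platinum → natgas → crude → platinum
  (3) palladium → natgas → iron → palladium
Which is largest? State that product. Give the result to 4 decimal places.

1.1204

(1) 3.0382 × 0.16244 × 2.0548 = 1.01410
(2) 1.4299 × 0.53488 × 1.4649 = 1.12039
(3) 2.8123 × 1.5806 × 0.23687 = 1.05292
Highest is cycle (2) at 1.1204 (>1, arbitrage).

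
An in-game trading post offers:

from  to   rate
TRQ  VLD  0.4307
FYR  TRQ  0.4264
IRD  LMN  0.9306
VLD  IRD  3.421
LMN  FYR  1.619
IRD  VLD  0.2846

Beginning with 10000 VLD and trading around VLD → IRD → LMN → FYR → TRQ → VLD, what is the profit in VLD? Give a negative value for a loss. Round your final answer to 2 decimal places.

10000 VLD × 3.421 = 34210 IRD
34210 IRD × 0.9306 = 31835.826 LMN
31835.826 LMN × 1.619 = 51542.202294 FYR
51542.202294 FYR × 0.4264 = 21977.5950581616 TRQ
21977.5950581616 TRQ × 0.4307 = 9465.75019155020112 VLD
Net change: 9465.75019155020112 − 10000 = -534.24980844979888 VLD

-534.25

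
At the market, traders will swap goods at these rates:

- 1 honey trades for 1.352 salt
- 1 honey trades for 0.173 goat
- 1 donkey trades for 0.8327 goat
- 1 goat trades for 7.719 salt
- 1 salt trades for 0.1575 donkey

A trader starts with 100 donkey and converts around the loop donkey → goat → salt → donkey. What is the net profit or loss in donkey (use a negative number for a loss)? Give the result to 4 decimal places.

100 donkey × 0.8327 = 83.27 goat
83.27 goat × 7.719 = 642.76113 salt
642.76113 salt × 0.1575 = 101.234877975 donkey
Net change: 101.234877975 − 100 = 1.234877975 donkey

1.2349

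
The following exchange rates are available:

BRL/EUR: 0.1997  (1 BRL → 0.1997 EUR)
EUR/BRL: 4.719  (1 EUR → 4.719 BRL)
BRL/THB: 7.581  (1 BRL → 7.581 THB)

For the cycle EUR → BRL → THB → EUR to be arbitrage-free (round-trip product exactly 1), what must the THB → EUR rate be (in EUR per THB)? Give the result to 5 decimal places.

0.02795

Known legs of the cycle: 4.719 × 7.581 = 35.774739
For no arbitrage the full-cycle product must be 1, so the missing rate is 1 / 35.774739 ≈ 0.0279527.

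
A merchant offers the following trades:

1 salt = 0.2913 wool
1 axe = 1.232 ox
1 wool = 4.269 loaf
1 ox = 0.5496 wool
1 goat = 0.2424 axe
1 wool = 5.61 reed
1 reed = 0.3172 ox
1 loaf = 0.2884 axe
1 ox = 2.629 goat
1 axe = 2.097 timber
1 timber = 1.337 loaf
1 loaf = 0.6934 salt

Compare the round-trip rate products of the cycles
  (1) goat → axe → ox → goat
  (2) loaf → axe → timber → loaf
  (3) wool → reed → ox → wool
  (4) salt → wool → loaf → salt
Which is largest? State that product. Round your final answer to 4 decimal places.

(1) 0.2424 × 1.232 × 2.629 = 0.78512
(2) 0.2884 × 2.097 × 1.337 = 0.80858
(3) 5.61 × 0.3172 × 0.5496 = 0.97801
(4) 0.2913 × 4.269 × 0.6934 = 0.86228
Highest is cycle (3) at 0.9780 (≤1, no arbitrage).

0.9780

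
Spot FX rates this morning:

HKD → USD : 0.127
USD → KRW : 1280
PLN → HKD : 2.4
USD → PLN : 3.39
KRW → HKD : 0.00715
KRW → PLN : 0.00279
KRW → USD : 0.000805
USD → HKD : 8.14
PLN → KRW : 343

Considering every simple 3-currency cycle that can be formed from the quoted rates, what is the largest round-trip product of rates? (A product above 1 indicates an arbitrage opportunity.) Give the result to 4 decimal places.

HKD→USD→KRW→HKD: 0.127 × 1280 × 0.00715 = 1.16230
HKD→USD→PLN→HKD: 0.127 × 3.39 × 2.4 = 1.03327
KRW→USD→PLN→KRW: 0.000805 × 3.39 × 343 = 0.93603
Maximum is HKD→USD→KRW→HKD at 1.1623; arbitrage exists.

1.1623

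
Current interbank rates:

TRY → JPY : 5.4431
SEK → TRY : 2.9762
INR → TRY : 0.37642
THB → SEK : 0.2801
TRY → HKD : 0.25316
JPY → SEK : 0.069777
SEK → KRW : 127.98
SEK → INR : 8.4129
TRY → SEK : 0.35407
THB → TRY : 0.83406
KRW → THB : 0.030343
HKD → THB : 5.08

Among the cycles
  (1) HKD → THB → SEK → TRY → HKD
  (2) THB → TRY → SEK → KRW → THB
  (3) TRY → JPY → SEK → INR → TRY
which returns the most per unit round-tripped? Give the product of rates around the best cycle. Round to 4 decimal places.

(1) 5.08 × 0.2801 × 2.9762 × 0.25316 = 1.07210
(2) 0.83406 × 0.35407 × 127.98 × 0.030343 = 1.14680
(3) 5.4431 × 0.069777 × 8.4129 × 0.37642 = 1.20275
Highest is cycle (3) at 1.2028 (>1, arbitrage).

1.2028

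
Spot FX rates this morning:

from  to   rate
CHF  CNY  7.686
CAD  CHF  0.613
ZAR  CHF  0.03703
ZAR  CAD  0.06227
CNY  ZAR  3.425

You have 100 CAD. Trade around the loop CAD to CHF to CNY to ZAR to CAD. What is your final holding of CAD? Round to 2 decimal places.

100 CAD × 0.613 = 61.3 CHF
61.3 CHF × 7.686 = 471.1518 CNY
471.1518 CNY × 3.425 = 1613.694915 ZAR
1613.694915 ZAR × 0.06227 = 100.48478235705 CAD

100.48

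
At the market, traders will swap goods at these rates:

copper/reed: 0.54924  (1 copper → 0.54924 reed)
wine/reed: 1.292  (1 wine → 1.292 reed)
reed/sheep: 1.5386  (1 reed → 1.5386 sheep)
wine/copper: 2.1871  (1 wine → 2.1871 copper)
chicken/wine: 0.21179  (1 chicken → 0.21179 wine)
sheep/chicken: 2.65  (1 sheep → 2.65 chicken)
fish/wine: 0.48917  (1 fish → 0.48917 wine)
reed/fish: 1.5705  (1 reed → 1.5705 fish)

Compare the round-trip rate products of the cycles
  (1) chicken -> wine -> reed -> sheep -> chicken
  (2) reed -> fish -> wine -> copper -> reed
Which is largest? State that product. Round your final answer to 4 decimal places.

(1) 0.21179 × 1.292 × 1.5386 × 2.65 = 1.11568
(2) 1.5705 × 0.48917 × 2.1871 × 0.54924 = 0.92284
Highest is cycle (1) at 1.1157 (>1, arbitrage).

1.1157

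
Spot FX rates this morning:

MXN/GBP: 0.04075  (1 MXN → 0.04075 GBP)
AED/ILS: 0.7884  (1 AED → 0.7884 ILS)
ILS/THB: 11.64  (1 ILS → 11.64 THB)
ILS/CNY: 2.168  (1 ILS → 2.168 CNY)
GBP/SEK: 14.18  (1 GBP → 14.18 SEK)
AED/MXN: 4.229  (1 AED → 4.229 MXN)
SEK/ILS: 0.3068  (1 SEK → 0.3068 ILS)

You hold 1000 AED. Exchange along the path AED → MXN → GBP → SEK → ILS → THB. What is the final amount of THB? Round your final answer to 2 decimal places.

1000 AED × 4.229 = 4229 MXN
4229 MXN × 0.04075 = 172.33175 GBP
172.33175 GBP × 14.18 = 2443.664215 SEK
2443.664215 SEK × 0.3068 = 749.716181162 ILS
749.716181162 ILS × 11.64 = 8726.69634872568 THB

8726.70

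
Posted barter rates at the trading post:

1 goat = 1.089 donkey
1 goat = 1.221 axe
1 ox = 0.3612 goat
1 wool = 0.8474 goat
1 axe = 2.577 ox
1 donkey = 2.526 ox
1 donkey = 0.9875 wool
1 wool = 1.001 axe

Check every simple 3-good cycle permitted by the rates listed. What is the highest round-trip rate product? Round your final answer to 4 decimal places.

1.1365

axe→ox→goat→axe: 2.577 × 0.3612 × 1.221 = 1.13652
donkey→ox→goat→donkey: 2.526 × 0.3612 × 1.089 = 0.99359
wool→goat→donkey→wool: 0.8474 × 1.089 × 0.9875 = 0.91128
Maximum is axe→ox→goat→axe at 1.1365; arbitrage exists.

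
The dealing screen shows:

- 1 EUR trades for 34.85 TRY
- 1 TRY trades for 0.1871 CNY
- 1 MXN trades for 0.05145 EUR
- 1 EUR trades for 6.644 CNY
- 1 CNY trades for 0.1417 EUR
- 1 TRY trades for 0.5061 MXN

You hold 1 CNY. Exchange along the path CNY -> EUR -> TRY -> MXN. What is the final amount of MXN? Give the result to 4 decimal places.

1 CNY × 0.1417 = 0.1417 EUR
0.1417 EUR × 34.85 = 4.938245 TRY
4.938245 TRY × 0.5061 = 2.4992457945 MXN

2.4992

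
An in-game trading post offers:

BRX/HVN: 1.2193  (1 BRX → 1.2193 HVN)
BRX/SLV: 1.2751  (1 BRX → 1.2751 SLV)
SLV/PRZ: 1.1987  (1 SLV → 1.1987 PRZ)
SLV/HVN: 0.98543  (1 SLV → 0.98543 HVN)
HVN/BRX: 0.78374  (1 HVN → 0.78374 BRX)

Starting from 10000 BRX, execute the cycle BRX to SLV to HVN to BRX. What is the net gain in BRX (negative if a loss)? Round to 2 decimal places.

-152.14

10000 BRX × 1.2751 = 12751 SLV
12751 SLV × 0.98543 = 12565.21793 HVN
12565.21793 HVN × 0.78374 = 9847.8639004582 BRX
Net change: 9847.8639004582 − 10000 = -152.1360995418 BRX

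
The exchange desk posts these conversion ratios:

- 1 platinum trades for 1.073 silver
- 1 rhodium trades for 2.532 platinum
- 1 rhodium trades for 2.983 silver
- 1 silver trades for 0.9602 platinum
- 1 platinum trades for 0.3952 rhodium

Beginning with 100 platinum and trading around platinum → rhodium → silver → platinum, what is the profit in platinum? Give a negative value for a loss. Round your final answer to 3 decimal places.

100 platinum × 0.3952 = 39.52 rhodium
39.52 rhodium × 2.983 = 117.88816 silver
117.88816 silver × 0.9602 = 113.196211232 platinum
Net change: 113.196211232 − 100 = 13.196211232 platinum

13.196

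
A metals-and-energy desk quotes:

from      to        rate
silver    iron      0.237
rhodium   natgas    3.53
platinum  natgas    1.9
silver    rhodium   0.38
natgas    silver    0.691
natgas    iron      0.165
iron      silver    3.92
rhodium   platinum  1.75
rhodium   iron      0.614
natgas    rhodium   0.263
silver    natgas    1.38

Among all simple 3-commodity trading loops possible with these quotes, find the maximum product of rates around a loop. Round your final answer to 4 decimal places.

rhodium→natgas→silver→rhodium: 3.53 × 0.691 × 0.38 = 0.92691
iron→silver→rhodium→iron: 3.92 × 0.38 × 0.614 = 0.91461
iron→silver→natgas→iron: 3.92 × 1.38 × 0.165 = 0.89258
rhodium→platinum→natgas→rhodium: 1.75 × 1.9 × 0.263 = 0.87448
Maximum is rhodium→natgas→silver→rhodium at 0.9269; no arbitrage — every cycle loses value.

0.9269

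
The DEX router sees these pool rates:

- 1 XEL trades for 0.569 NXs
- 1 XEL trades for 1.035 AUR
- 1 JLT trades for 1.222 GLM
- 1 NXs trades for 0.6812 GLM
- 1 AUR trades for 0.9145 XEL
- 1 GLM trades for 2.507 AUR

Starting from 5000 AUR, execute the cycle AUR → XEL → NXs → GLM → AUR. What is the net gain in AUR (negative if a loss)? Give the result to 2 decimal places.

5000 AUR × 0.9145 = 4572.5 XEL
4572.5 XEL × 0.569 = 2601.7525 NXs
2601.7525 NXs × 0.6812 = 1772.313803 GLM
1772.313803 GLM × 2.507 = 4443.190704121 AUR
Net change: 4443.190704121 − 5000 = -556.809295879 AUR

-556.81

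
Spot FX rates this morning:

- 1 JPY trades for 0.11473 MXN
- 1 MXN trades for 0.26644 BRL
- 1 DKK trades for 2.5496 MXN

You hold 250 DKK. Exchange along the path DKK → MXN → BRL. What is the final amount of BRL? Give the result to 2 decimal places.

169.83

250 DKK × 2.5496 = 637.4 MXN
637.4 MXN × 0.26644 = 169.828856 BRL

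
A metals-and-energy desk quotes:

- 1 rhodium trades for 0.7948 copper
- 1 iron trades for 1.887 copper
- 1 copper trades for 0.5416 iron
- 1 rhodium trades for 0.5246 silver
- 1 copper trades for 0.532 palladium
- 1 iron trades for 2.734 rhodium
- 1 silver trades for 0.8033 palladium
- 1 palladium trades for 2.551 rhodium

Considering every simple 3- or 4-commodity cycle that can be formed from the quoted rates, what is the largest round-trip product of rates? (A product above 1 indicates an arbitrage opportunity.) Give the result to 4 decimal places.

1.1769

rhodium→copper→iron→rhodium: 0.7948 × 0.5416 × 2.734 = 1.17689
rhodium→copper→palladium→rhodium: 0.7948 × 0.532 × 2.551 = 1.07865
rhodium→silver→palladium→rhodium: 0.5246 × 0.8033 × 2.551 = 1.07502
Maximum is rhodium→copper→iron→rhodium at 1.1769; arbitrage exists.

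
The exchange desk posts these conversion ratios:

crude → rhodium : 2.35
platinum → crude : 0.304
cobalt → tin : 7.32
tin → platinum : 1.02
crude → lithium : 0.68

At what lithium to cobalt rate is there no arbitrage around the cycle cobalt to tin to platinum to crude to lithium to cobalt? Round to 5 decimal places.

Known legs of the cycle: 7.32 × 1.02 × 0.304 × 0.68 = 1.543454208
For no arbitrage the full-cycle product must be 1, so the missing rate is 1 / 1.543454208 ≈ 0.6478974.

0.64790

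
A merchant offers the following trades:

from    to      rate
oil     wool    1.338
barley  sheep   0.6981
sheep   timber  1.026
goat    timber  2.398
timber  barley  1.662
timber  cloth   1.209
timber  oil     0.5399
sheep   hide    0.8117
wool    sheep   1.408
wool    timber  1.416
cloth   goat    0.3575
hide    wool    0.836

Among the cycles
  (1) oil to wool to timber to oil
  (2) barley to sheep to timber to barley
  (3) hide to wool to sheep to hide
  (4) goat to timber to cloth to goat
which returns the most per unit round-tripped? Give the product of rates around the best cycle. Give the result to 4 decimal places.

1.1904

(1) 1.338 × 1.416 × 0.5399 = 1.02290
(2) 0.6981 × 1.026 × 1.662 = 1.19041
(3) 0.836 × 1.408 × 0.8117 = 0.95544
(4) 2.398 × 1.209 × 0.3575 = 1.03646
Highest is cycle (2) at 1.1904 (>1, arbitrage).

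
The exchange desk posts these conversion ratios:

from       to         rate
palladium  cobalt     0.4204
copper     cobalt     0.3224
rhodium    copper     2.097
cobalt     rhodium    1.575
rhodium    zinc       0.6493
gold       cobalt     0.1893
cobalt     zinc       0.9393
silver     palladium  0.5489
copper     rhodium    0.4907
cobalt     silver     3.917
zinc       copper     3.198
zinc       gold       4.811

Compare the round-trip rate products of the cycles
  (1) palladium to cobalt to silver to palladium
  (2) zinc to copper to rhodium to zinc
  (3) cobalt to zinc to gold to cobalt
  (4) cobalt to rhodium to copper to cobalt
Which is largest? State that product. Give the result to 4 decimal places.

1.0648

(1) 0.4204 × 3.917 × 0.5489 = 0.90388
(2) 3.198 × 0.4907 × 0.6493 = 1.01892
(3) 0.9393 × 4.811 × 0.1893 = 0.85544
(4) 1.575 × 2.097 × 0.3224 = 1.06481
Highest is cycle (4) at 1.0648 (>1, arbitrage).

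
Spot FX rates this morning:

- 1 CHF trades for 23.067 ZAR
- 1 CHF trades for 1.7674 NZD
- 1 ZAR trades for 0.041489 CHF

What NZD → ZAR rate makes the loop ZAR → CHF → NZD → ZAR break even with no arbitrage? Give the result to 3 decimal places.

Known legs of the cycle: 0.041489 × 1.7674 = 0.0733276586
For no arbitrage the full-cycle product must be 1, so the missing rate is 1 / 0.0733276586 ≈ 13.63742.

13.637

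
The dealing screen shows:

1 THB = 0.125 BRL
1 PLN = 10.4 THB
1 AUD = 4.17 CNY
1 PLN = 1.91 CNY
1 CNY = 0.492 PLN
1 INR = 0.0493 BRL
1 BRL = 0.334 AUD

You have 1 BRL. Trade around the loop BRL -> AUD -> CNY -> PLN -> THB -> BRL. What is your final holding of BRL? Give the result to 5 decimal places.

1 BRL × 0.334 = 0.334 AUD
0.334 AUD × 4.17 = 1.39278 CNY
1.39278 CNY × 0.492 = 0.68524776 PLN
0.68524776 PLN × 10.4 = 7.126576704 THB
7.126576704 THB × 0.125 = 0.890822088 BRL

0.89082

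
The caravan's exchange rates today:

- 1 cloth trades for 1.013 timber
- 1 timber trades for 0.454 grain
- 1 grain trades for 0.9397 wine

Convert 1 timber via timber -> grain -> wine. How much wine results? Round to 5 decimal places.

1 timber × 0.454 = 0.454 grain
0.454 grain × 0.9397 = 0.4266238 wine

0.42662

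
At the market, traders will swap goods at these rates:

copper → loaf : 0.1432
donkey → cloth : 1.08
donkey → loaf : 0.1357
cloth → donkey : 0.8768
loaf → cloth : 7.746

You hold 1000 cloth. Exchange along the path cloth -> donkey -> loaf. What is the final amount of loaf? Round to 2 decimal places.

1000 cloth × 0.8768 = 876.8 donkey
876.8 donkey × 0.1357 = 118.98176 loaf

118.98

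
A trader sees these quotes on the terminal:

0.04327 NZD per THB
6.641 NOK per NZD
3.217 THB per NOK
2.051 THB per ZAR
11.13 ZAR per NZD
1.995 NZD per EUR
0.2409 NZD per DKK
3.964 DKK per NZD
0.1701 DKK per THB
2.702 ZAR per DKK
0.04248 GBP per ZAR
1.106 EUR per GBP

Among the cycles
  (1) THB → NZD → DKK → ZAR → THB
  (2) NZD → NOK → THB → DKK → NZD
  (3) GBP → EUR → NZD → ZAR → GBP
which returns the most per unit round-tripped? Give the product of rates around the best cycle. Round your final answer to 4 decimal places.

(1) 0.04327 × 3.964 × 2.702 × 2.051 = 0.95054
(2) 6.641 × 3.217 × 0.1701 × 0.2409 = 0.87544
(3) 1.106 × 1.995 × 11.13 × 0.04248 = 1.04322
Highest is cycle (3) at 1.0432 (>1, arbitrage).

1.0432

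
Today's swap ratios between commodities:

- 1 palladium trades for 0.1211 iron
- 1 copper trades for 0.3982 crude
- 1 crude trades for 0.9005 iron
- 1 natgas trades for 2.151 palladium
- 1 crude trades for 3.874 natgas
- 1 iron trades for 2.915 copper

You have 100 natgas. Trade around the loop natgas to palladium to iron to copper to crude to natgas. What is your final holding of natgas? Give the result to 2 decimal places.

117.13

100 natgas × 2.151 = 215.1 palladium
215.1 palladium × 0.1211 = 26.04861 iron
26.04861 iron × 2.915 = 75.93169815 copper
75.93169815 copper × 0.3982 = 30.23600220333 crude
30.23600220333 crude × 3.874 = 117.13427253570042 natgas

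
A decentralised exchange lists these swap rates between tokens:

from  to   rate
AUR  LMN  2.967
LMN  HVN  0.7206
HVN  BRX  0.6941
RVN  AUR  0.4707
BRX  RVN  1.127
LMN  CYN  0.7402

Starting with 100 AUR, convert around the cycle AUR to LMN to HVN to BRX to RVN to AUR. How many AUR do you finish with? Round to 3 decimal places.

78.723

100 AUR × 2.967 = 296.7 LMN
296.7 LMN × 0.7206 = 213.80202 HVN
213.80202 HVN × 0.6941 = 148.399982082 BRX
148.399982082 BRX × 1.127 = 167.246779806414 RVN
167.246779806414 RVN × 0.4707 = 78.7230592548790698 AUR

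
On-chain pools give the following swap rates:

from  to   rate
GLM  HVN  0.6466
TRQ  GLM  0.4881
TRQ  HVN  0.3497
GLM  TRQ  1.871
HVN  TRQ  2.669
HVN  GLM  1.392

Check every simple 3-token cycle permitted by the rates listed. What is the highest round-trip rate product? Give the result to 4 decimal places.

0.9108

TRQ→HVN→GLM→TRQ: 0.3497 × 1.392 × 1.871 = 0.91077
TRQ→GLM→HVN→TRQ: 0.4881 × 0.6466 × 2.669 = 0.84235
Maximum is TRQ→HVN→GLM→TRQ at 0.9108; no arbitrage — every cycle loses value.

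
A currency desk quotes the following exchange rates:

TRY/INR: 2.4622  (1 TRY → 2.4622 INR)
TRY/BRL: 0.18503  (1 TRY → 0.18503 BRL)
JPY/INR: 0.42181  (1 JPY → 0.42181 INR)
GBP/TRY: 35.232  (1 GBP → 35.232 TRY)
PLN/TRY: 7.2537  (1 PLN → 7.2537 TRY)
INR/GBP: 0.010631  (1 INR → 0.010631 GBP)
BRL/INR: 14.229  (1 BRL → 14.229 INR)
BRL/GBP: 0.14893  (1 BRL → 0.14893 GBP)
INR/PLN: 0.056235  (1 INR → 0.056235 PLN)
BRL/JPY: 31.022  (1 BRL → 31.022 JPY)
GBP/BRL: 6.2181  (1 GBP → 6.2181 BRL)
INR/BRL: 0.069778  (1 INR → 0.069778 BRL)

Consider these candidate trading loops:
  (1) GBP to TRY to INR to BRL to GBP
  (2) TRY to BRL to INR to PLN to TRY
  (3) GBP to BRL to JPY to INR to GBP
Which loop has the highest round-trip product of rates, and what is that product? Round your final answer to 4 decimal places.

1.0739

(1) 35.232 × 2.4622 × 0.069778 × 0.14893 = 0.90149
(2) 0.18503 × 14.229 × 0.056235 × 7.2537 = 1.07395
(3) 6.2181 × 31.022 × 0.42181 × 0.010631 = 0.86500
Highest is cycle (2) at 1.0739 (>1, arbitrage).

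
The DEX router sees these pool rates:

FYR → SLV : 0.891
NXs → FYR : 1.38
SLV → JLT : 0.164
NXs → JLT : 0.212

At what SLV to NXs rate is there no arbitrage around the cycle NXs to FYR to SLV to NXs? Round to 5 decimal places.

0.81329

Known legs of the cycle: 1.38 × 0.891 = 1.22958
For no arbitrage the full-cycle product must be 1, so the missing rate is 1 / 1.22958 ≈ 0.8132858.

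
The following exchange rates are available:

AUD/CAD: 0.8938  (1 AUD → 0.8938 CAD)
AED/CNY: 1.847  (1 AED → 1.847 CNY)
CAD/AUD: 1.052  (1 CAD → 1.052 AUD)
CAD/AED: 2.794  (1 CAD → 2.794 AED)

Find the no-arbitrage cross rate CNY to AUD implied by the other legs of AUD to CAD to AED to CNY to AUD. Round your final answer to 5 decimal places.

0.21680

Known legs of the cycle: 0.8938 × 2.794 × 1.847 = 4.6124709884
For no arbitrage the full-cycle product must be 1, so the missing rate is 1 / 4.6124709884 ≈ 0.2168035.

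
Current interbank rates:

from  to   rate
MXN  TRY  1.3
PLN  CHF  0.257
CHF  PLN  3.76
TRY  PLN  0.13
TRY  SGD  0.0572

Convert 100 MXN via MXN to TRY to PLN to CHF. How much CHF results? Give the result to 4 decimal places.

4.3433

100 MXN × 1.3 = 130 TRY
130 TRY × 0.13 = 16.9 PLN
16.9 PLN × 0.257 = 4.3433 CHF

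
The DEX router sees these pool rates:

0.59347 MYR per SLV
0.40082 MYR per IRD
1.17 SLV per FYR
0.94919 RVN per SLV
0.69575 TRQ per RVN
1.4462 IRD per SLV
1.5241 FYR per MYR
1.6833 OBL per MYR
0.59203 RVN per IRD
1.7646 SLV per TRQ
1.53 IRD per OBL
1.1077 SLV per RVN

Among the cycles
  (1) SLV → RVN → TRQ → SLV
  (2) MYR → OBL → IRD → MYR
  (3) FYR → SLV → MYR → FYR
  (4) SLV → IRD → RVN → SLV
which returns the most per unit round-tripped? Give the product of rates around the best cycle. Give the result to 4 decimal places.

1.1653

(1) 0.94919 × 0.69575 × 1.7646 = 1.16534
(2) 1.6833 × 1.53 × 0.40082 = 1.03229
(3) 1.17 × 0.59347 × 1.5241 = 1.05827
(4) 1.4462 × 0.59203 × 1.1077 = 0.94841
Highest is cycle (1) at 1.1653 (>1, arbitrage).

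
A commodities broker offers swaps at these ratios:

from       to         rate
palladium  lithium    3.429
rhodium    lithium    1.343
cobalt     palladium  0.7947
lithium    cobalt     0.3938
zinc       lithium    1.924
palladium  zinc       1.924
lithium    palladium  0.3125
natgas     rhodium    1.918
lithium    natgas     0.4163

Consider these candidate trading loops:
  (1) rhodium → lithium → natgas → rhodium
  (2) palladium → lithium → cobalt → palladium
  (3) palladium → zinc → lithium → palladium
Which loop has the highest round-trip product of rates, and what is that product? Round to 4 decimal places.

1.1568

(1) 1.343 × 0.4163 × 1.918 = 1.07234
(2) 3.429 × 0.3938 × 0.7947 = 1.07312
(3) 1.924 × 1.924 × 0.3125 = 1.15681
Highest is cycle (3) at 1.1568 (>1, arbitrage).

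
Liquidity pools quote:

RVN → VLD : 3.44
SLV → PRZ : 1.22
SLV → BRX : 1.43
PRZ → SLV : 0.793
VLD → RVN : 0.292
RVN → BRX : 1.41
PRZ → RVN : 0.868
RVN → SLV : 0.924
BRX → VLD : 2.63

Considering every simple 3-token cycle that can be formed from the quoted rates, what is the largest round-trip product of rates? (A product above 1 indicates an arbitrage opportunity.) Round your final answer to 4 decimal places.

1.0828

VLD→RVN→BRX→VLD: 0.292 × 1.41 × 2.63 = 1.08282
PRZ→RVN→SLV→PRZ: 0.868 × 0.924 × 1.22 = 0.97848
Maximum is VLD→RVN→BRX→VLD at 1.0828; arbitrage exists.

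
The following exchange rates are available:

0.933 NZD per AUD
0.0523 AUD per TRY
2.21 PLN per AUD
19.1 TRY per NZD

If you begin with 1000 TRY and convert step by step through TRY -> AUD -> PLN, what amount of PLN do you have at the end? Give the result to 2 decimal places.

115.58

1000 TRY × 0.0523 = 52.3 AUD
52.3 AUD × 2.21 = 115.583 PLN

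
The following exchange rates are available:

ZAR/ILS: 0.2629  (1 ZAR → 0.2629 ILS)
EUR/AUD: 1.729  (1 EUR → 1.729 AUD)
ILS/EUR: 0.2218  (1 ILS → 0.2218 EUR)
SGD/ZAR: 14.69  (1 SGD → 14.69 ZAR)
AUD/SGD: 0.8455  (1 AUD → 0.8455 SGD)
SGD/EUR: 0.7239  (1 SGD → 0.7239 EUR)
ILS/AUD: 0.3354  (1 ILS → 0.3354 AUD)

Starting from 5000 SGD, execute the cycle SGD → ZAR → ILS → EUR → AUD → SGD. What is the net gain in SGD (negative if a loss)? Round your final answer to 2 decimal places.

1261.13

5000 SGD × 14.69 = 73450 ZAR
73450 ZAR × 0.2629 = 19310.005 ILS
19310.005 ILS × 0.2218 = 4282.959109 EUR
4282.959109 EUR × 1.729 = 7405.236299461 AUD
7405.236299461 AUD × 0.8455 = 6261.1272911942755 SGD
Net change: 6261.1272911942755 − 5000 = 1261.1272911942755 SGD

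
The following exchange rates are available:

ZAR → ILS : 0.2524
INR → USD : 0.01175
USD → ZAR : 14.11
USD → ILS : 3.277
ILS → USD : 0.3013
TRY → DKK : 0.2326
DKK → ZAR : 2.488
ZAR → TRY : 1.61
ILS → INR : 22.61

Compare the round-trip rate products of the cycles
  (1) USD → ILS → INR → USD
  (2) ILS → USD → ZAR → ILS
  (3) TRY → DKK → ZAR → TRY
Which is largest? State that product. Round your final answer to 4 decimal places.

(1) 3.277 × 22.61 × 0.01175 = 0.87059
(2) 0.3013 × 14.11 × 0.2524 = 1.07304
(3) 0.2326 × 2.488 × 1.61 = 0.93172
Highest is cycle (2) at 1.0730 (>1, arbitrage).

1.0730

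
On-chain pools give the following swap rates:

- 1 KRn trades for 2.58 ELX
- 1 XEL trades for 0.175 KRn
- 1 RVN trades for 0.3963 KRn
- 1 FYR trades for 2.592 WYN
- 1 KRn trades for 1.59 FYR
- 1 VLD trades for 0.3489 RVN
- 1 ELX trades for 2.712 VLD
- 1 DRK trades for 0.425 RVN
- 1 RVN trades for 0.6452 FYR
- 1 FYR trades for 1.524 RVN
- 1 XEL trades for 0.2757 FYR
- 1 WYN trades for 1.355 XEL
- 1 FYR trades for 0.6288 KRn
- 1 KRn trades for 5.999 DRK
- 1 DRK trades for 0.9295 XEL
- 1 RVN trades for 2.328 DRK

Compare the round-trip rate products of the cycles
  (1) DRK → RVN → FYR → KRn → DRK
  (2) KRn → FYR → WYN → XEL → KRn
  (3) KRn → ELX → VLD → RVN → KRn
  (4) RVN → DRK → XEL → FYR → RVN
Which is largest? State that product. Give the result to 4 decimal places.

1.0344

(1) 0.425 × 0.6452 × 0.6288 × 5.999 = 1.03437
(2) 1.59 × 2.592 × 1.355 × 0.175 = 0.97726
(3) 2.58 × 2.712 × 0.3489 × 0.3963 = 0.96746
(4) 2.328 × 0.9295 × 0.2757 × 1.524 = 0.90919
Highest is cycle (1) at 1.0344 (>1, arbitrage).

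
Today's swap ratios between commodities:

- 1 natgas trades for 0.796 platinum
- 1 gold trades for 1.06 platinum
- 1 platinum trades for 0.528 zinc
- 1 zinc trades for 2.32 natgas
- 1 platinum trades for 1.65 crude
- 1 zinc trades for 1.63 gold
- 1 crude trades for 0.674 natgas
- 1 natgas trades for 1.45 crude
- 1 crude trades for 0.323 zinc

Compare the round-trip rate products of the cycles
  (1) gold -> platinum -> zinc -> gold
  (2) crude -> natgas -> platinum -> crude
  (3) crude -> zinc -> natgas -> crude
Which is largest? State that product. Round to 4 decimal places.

1.0866

(1) 1.06 × 0.528 × 1.63 = 0.91228
(2) 0.674 × 0.796 × 1.65 = 0.88523
(3) 0.323 × 2.32 × 1.45 = 1.08657
Highest is cycle (3) at 1.0866 (>1, arbitrage).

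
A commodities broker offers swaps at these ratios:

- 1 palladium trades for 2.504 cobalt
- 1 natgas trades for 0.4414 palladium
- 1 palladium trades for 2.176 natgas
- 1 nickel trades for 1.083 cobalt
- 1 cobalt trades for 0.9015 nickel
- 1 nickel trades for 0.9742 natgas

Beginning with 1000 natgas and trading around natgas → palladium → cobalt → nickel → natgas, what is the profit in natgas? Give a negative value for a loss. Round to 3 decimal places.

-29.310

1000 natgas × 0.4414 = 441.4 palladium
441.4 palladium × 2.504 = 1105.2656 cobalt
1105.2656 cobalt × 0.9015 = 996.3969384 nickel
996.3969384 nickel × 0.9742 = 970.68989738928 natgas
Net change: 970.68989738928 − 1000 = -29.31010261072 natgas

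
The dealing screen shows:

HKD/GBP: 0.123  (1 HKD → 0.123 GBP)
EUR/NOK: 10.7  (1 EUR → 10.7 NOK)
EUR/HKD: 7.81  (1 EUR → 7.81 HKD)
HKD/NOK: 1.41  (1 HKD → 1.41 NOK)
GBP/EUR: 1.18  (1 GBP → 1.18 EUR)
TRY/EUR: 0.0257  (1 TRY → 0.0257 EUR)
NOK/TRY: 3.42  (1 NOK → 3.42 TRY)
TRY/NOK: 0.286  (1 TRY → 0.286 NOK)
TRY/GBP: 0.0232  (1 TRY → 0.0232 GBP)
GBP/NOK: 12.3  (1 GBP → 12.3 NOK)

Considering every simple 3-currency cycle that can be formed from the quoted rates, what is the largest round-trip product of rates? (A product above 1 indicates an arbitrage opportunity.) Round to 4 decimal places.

GBP→EUR→HKD→GBP: 1.18 × 7.81 × 0.123 = 1.13354
TRY→GBP→NOK→TRY: 0.0232 × 12.3 × 3.42 = 0.97593
TRY→EUR→NOK→TRY: 0.0257 × 10.7 × 3.42 = 0.94047
Maximum is GBP→EUR→HKD→GBP at 1.1335; arbitrage exists.

1.1335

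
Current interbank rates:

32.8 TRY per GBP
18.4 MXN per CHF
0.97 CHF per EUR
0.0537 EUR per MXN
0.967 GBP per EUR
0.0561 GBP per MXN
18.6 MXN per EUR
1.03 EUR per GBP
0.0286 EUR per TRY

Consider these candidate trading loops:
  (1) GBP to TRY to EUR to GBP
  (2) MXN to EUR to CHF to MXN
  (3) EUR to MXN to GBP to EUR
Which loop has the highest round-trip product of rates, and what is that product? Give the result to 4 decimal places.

1.0748

(1) 32.8 × 0.0286 × 0.967 = 0.90712
(2) 0.0537 × 0.97 × 18.4 = 0.95844
(3) 18.6 × 0.0561 × 1.03 = 1.07476
Highest is cycle (3) at 1.0748 (>1, arbitrage).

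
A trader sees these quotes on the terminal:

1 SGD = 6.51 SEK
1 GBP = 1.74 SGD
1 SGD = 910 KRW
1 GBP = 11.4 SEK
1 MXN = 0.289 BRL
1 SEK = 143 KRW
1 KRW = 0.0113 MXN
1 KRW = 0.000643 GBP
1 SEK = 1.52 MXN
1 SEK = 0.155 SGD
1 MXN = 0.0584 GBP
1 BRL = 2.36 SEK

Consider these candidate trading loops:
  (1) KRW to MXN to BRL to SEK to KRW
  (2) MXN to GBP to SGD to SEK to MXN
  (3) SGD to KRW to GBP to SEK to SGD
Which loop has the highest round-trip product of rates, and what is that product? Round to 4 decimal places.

(1) 0.0113 × 0.289 × 2.36 × 143 = 1.10211
(2) 0.0584 × 1.74 × 6.51 × 1.52 = 1.00551
(3) 910 × 0.000643 × 11.4 × 0.155 = 1.03392
Highest is cycle (1) at 1.1021 (>1, arbitrage).

1.1021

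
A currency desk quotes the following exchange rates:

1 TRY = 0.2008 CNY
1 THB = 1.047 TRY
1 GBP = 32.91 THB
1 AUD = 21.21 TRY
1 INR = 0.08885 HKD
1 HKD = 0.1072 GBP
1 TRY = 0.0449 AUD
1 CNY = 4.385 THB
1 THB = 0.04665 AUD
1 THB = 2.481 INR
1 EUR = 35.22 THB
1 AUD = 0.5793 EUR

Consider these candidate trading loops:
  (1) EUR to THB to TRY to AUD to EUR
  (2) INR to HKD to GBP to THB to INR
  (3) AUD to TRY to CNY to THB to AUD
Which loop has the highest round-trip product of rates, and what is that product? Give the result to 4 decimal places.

(1) 35.22 × 1.047 × 0.0449 × 0.5793 = 0.95915
(2) 0.08885 × 0.1072 × 32.91 × 2.481 = 0.77769
(3) 21.21 × 0.2008 × 4.385 × 0.04665 = 0.87122
Highest is cycle (1) at 0.9591 (≤1, no arbitrage).

0.9591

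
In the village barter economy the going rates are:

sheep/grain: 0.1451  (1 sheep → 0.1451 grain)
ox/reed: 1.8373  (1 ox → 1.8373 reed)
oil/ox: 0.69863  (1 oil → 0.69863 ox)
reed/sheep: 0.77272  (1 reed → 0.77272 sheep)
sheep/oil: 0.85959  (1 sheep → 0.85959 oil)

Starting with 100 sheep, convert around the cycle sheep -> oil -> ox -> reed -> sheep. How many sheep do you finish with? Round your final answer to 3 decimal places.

85.259

100 sheep × 0.85959 = 85.959 oil
85.959 oil × 0.69863 = 60.05353617 ox
60.05353617 ox × 1.8373 = 110.336362005141 reed
110.336362005141 reed × 0.77272 = 85.25911364861255352 sheep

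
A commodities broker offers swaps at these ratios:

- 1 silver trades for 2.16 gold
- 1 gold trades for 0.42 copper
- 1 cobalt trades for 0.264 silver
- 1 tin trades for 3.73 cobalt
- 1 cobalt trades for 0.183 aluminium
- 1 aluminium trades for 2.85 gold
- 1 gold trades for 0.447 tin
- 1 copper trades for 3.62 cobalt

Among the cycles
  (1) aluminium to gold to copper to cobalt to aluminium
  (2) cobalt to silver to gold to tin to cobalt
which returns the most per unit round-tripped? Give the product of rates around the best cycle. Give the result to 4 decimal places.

(1) 2.85 × 0.42 × 3.62 × 0.183 = 0.79296
(2) 0.264 × 2.16 × 0.447 × 3.73 = 0.95077
Highest is cycle (2) at 0.9508 (≤1, no arbitrage).

0.9508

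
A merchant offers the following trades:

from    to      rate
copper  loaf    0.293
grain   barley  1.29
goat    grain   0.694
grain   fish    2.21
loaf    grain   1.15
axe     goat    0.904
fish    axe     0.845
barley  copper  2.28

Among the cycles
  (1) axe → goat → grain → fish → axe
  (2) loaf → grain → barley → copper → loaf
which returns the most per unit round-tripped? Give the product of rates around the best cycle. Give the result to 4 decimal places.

(1) 0.904 × 0.694 × 2.21 × 0.845 = 1.17159
(2) 1.15 × 1.29 × 2.28 × 0.293 = 0.99104
Highest is cycle (1) at 1.1716 (>1, arbitrage).

1.1716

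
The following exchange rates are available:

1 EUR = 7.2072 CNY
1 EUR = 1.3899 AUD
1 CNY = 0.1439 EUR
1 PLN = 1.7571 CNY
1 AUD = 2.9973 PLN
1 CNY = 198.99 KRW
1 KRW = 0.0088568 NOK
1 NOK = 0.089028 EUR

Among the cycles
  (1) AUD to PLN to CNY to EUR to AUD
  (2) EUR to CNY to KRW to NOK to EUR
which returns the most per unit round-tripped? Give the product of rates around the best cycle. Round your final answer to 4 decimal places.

(1) 2.9973 × 1.7571 × 0.1439 × 1.3899 = 1.05335
(2) 7.2072 × 198.99 × 0.0088568 × 0.089028 = 1.13084
Highest is cycle (2) at 1.1308 (>1, arbitrage).

1.1308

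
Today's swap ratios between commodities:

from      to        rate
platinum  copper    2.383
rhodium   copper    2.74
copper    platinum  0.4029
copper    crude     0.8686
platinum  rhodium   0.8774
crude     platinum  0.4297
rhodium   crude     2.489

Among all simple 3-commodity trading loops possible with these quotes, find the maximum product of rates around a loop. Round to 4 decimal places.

0.9686

platinum→rhodium→copper→platinum: 0.8774 × 2.74 × 0.4029 = 0.96860
platinum→rhodium→crude→platinum: 0.8774 × 2.489 × 0.4297 = 0.93840
platinum→copper→crude→platinum: 2.383 × 0.8686 × 0.4297 = 0.88942
Maximum is platinum→rhodium→copper→platinum at 0.9686; no arbitrage — every cycle loses value.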